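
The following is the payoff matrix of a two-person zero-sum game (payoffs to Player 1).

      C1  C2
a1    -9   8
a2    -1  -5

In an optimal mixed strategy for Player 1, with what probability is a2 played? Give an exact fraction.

Row minima: a1 → -9, a2 → -5; maximin = -5.
Column maxima: C1 → -1, C2 → 8; minimax = -1.
-5 ≠ -1, so there is no saddle point; optimal play is mixed.
Let Player 1 play a1 with probability p. Expected payoff against C1: (-9)p + (-1)(1−p) = −8p − 1; against C2: 8p + (-5)(1−p) = 13p − 5.
Setting these equal: −8p − 1 = 13p − 5 ⇒ −21p = -4 ⇒ p = 4/21, and the value is (-8)·(4/21) − 1 = -53/21.
For Player 2: with q = P(C1), equating a1's and a2's payoffs gives −17q + 8 = 4q − 5 ⇒ q = 13/21.

17/21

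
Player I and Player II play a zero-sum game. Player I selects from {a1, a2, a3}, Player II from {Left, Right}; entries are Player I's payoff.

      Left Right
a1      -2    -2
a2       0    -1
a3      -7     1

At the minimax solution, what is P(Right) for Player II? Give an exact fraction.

7/9

Row minima: a1 → -2, a2 → -1, a3 → -7; maximin = -1.
Column maxima: Left → 0, Right → 1; minimax = 0.
-1 ≠ 0, so there is no saddle point; optimal play is mixed.
a1 is strictly dominated by a2, so Player I never plays it.
On the remaining 2×2 (a2, a3 vs Left, Right):
Let Player I play a2 with probability p. Expected payoff against Left: 0p + (-7)(1−p) = 7p − 7; against Right: (-1)p + 1(1−p) = −2p + 1.
Setting these equal: 7p − 7 = −2p + 1 ⇒ 9p = 8 ⇒ p = 8/9, and the value is (7)·(8/9) − 7 = -7/9.
For Player II: with q = P(Left), equating a2's and a3's payoffs gives q − 1 = −8q + 1 ⇒ q = 2/9.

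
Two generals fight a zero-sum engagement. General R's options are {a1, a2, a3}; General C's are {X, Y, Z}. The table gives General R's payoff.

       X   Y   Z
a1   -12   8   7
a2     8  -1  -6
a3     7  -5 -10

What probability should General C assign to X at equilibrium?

13/33

Row minima: a1 → -12, a2 → -6, a3 → -10; maximin = -6.
Column maxima: X → 8, Y → 8, Z → 7; minimax = 7.
-6 ≠ 7, so there is no saddle point; optimal play is mixed.
a3 is strictly dominated by a2, so General R never plays it.
Y is strictly dominated by Z (it gives General R strictly more in every row), so General C never plays it.
On the remaining 2×2 (a1, a2 vs X, Z):
Let General R play a1 with probability p. Expected payoff against X: (-12)p + 8(1−p) = −20p + 8; against Z: 7p + (-6)(1−p) = 13p − 6.
Setting these equal: −20p + 8 = 13p − 6 ⇒ −33p = -14 ⇒ p = 14/33, and the value is (-20)·(14/33) + 8 = -16/33.
For General C: with q = P(X), equating a1's and a2's payoffs gives −19q + 7 = 14q − 6 ⇒ q = 13/33.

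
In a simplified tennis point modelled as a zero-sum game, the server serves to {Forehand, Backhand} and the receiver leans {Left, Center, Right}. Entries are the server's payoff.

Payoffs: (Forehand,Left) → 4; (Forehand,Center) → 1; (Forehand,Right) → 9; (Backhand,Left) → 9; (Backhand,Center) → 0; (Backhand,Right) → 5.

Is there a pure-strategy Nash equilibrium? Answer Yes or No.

Row minima: Forehand → 1, Backhand → 0; maximin = 1.
Column maxima: Left → 9, Center → 1, Right → 9; minimax = 1.
maximin = minimax = 1, so a saddle point exists.

Yes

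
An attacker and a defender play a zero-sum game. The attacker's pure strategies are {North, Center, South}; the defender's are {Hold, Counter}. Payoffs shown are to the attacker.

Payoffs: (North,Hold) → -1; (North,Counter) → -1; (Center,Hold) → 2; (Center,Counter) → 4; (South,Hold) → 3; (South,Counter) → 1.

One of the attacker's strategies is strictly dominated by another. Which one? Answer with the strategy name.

Center gives a strictly higher payoff than North against every column: 2 > -1, 4 > -1.
So North is strictly dominated and the attacker never plays it.

North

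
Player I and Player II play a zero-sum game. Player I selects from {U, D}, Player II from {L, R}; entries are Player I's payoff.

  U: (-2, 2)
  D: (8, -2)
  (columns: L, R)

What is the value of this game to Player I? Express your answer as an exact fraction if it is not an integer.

6/7

Row minima: U → -2, D → -2; maximin = -2.
Column maxima: L → 8, R → 2; minimax = 2.
-2 ≠ 2, so there is no saddle point; optimal play is mixed.
Let Player I play U with probability p. Expected payoff against L: (-2)p + 8(1−p) = −10p + 8; against R: 2p + (-2)(1−p) = 4p − 2.
Setting these equal: −10p + 8 = 4p − 2 ⇒ −14p = -10 ⇒ p = 5/7, and the value is (-10)·(5/7) + 8 = 6/7.
For Player II: with q = P(L), equating U's and D's payoffs gives −4q + 2 = 10q − 2 ⇒ q = 2/7.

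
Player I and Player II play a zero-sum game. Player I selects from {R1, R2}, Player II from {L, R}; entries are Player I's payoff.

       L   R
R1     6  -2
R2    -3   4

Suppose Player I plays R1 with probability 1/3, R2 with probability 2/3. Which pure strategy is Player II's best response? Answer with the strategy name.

If Player II plays L, Player I's expected payoff is (1/3)·6 + (2/3)·(-3) = 0.
If Player II plays R, Player I's expected payoff is (1/3)·(-2) + (2/3)·4 = 2.
Player II minimizes Player I's payoff; the smallest is 0, so the best response is L.

L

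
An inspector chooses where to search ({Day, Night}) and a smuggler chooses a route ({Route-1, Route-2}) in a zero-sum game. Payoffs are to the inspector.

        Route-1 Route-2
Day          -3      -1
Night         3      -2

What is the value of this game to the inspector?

-9/7

Row minima: Day → -3, Night → -2; maximin = -2.
Column maxima: Route-1 → 3, Route-2 → -1; minimax = -1.
-2 ≠ -1, so there is no saddle point; optimal play is mixed.
Let the inspector play Day with probability p. Expected payoff against Route-1: (-3)p + 3(1−p) = −6p + 3; against Route-2: (-1)p + (-2)(1−p) = p − 2.
Setting these equal: −6p + 3 = p − 2 ⇒ −7p = -5 ⇒ p = 5/7, and the value is (-6)·(5/7) + 3 = -9/7.
For the smuggler: with q = P(Route-1), equating Day's and Night's payoffs gives −2q − 1 = 5q − 2 ⇒ q = 1/7.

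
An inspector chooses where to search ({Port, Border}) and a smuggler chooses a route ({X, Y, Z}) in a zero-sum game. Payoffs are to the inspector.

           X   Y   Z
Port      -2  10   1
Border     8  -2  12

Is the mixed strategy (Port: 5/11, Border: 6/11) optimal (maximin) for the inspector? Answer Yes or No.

Against X this mix gives (5/11)·(-2) + (6/11)·8 = 38/11.
Against Y this mix gives (5/11)·10 + (6/11)·(-2) = 38/11.
Against Z this mix gives (5/11)·1 + (6/11)·12 = 7.
All of the smuggler's active replies (X, Y) yield 38/11, and no column does worse for the inspector. The mix makes the smuggler indifferent and guarantees 38/11, so it is optimal.

Yes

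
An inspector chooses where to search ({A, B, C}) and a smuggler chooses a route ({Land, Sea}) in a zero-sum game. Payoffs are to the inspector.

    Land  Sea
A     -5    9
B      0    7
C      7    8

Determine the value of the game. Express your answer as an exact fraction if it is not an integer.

7

Row minima: A → -5, B → 0, C → 7; maximin = 7.
Column maxima: Land → 7, Sea → 9; minimax = 7.
Since maximin = minimax = 7, there is a saddle point and the value is 7.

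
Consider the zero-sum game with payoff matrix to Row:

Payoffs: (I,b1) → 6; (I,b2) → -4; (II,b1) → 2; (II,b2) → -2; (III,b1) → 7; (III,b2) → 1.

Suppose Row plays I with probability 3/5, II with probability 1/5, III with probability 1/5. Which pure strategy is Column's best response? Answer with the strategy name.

b2

If Column plays b1, Row's expected payoff is (3/5)·6 + (1/5)·2 + (1/5)·7 = 27/5.
If Column plays b2, Row's expected payoff is (3/5)·(-4) + (1/5)·(-2) + (1/5)·1 = -13/5.
Column minimizes Row's payoff; the smallest is -13/5, so the best response is b2.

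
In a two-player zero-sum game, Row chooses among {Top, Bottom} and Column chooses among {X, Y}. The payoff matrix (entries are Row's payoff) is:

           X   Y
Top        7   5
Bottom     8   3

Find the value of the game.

5

Row minima: Top → 5, Bottom → 3; maximin = 5.
Column maxima: X → 8, Y → 5; minimax = 5.
Since maximin = minimax = 5, there is a saddle point and the value is 5.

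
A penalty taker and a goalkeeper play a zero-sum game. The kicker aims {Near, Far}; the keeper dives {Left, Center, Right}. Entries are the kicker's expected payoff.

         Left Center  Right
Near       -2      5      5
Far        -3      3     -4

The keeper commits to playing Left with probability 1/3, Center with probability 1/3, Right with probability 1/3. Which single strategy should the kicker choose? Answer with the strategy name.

Near

Expected payoff of Near: (1/3)·(-2) + (1/3)·5 + (1/3)·5 = 8/3.
Expected payoff of Far: (1/3)·(-3) + (1/3)·3 + (1/3)·(-4) = -4/3.
The largest is 8/3, so the kicker's best response is Near.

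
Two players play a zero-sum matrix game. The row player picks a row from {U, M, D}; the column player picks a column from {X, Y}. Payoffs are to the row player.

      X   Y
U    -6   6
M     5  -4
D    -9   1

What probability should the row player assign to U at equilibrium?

Row minima: U → -6, M → -4, D → -9; maximin = -4.
Column maxima: X → 5, Y → 6; minimax = 5.
-4 ≠ 5, so there is no saddle point; optimal play is mixed.
D is strictly dominated by U, so the row player never plays it.
On the remaining 2×2 (U, M vs X, Y):
Let the row player play U with probability p. Expected payoff against X: (-6)p + 5(1−p) = −11p + 5; against Y: 6p + (-4)(1−p) = 10p − 4.
Setting these equal: −11p + 5 = 10p − 4 ⇒ −21p = -9 ⇒ p = 3/7, and the value is (-11)·(3/7) + 5 = 2/7.
For the column player: with q = P(X), equating U's and M's payoffs gives −12q + 6 = 9q − 4 ⇒ q = 10/21.

3/7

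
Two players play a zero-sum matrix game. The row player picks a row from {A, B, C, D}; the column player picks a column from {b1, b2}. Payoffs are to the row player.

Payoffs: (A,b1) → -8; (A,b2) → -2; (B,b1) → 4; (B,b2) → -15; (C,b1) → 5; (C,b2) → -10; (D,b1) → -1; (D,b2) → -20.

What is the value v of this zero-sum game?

Row minima: A → -8, B → -15, C → -10, D → -20; maximin = -8.
Column maxima: b1 → 5, b2 → -2; minimax = -2.
-8 ≠ -2, so there is no saddle point; optimal play is mixed.
B is strictly dominated by C, so the row player never plays it.
D is strictly dominated by C, so the row player never plays it.
On the remaining 2×2 (A, C vs b1, b2):
Let the row player play A with probability p. Expected payoff against b1: (-8)p + 5(1−p) = −13p + 5; against b2: (-2)p + (-10)(1−p) = 8p − 10.
Setting these equal: −13p + 5 = 8p − 10 ⇒ −21p = -15 ⇒ p = 5/7, and the value is (-13)·(5/7) + 5 = -30/7.
For the column player: with q = P(b1), equating A's and C's payoffs gives −6q − 2 = 15q − 10 ⇒ q = 8/21.

-30/7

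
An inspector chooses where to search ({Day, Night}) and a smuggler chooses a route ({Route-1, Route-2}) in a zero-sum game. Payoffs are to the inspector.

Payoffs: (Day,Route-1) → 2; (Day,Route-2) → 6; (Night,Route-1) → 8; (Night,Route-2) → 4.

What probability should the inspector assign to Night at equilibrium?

1/2

Row minima: Day → 2, Night → 4; maximin = 4.
Column maxima: Route-1 → 8, Route-2 → 6; minimax = 6.
4 ≠ 6, so there is no saddle point; optimal play is mixed.
Let the inspector play Day with probability p. Expected payoff against Route-1: 2p + 8(1−p) = −6p + 8; against Route-2: 6p + 4(1−p) = 2p + 4.
Setting these equal: −6p + 8 = 2p + 4 ⇒ −8p = -4 ⇒ p = 1/2, and the value is (-6)·(1/2) + 8 = 5.
For the smuggler: with q = P(Route-1), equating Day's and Night's payoffs gives −4q + 6 = 4q + 4 ⇒ q = 1/4.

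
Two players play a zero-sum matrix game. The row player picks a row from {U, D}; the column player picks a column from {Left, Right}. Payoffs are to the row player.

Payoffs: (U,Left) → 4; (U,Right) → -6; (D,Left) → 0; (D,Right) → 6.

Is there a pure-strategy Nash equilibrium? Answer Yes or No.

No

Row minima: U → -6, D → 0; maximin = 0.
Column maxima: Left → 4, Right → 6; minimax = 4.
0 ≠ 4, so no pure-strategy equilibrium exists.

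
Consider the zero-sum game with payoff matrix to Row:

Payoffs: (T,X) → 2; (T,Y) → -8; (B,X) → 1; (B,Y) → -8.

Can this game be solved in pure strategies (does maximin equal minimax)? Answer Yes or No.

Row minima: T → -8, B → -8; maximin = -8.
Column maxima: X → 2, Y → -8; minimax = -8.
maximin = minimax = -8, so a saddle point exists.

Yes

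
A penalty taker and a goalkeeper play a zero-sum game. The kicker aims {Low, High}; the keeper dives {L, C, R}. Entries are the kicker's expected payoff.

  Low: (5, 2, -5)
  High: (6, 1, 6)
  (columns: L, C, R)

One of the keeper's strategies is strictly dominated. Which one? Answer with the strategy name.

L

C holds the kicker's payoff strictly below L in every row: 2 < 5, 1 < 6.
So L is strictly dominated for the keeper.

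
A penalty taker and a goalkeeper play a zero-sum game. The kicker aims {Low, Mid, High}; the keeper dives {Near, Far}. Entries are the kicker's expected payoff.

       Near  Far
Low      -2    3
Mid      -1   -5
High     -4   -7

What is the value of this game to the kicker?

-13/9

Row minima: Low → -2, Mid → -5, High → -7; maximin = -2.
Column maxima: Near → -1, Far → 3; minimax = -1.
-2 ≠ -1, so there is no saddle point; optimal play is mixed.
High is strictly dominated by Low, so the kicker never plays it.
On the remaining 2×2 (Low, Mid vs Near, Far):
Let the kicker play Low with probability p. Expected payoff against Near: (-2)p + (-1)(1−p) = −p − 1; against Far: 3p + (-5)(1−p) = 8p − 5.
Setting these equal: −p − 1 = 8p − 5 ⇒ −9p = -4 ⇒ p = 4/9, and the value is (-1)·(4/9) − 1 = -13/9.
For the keeper: with q = P(Near), equating Low's and Mid's payoffs gives −5q + 3 = 4q − 5 ⇒ q = 8/9.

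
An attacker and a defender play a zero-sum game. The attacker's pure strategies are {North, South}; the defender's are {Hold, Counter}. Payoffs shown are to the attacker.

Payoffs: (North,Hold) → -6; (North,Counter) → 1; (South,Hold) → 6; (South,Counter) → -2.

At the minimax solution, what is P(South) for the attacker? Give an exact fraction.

7/15

Row minima: North → -6, South → -2; maximin = -2.
Column maxima: Hold → 6, Counter → 1; minimax = 1.
-2 ≠ 1, so there is no saddle point; optimal play is mixed.
Let the attacker play North with probability p. Expected payoff against Hold: (-6)p + 6(1−p) = −12p + 6; against Counter: 1p + (-2)(1−p) = 3p − 2.
Setting these equal: −12p + 6 = 3p − 2 ⇒ −15p = -8 ⇒ p = 8/15, and the value is (-12)·(8/15) + 6 = -2/5.
For the defender: with q = P(Hold), equating North's and South's payoffs gives −7q + 1 = 8q − 2 ⇒ q = 1/5.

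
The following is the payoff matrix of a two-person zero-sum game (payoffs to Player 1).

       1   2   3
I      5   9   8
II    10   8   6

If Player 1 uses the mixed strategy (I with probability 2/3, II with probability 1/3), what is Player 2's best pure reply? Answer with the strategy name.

If Player 2 plays 1, Player 1's expected payoff is (2/3)·5 + (1/3)·10 = 20/3.
If Player 2 plays 2, Player 1's expected payoff is (2/3)·9 + (1/3)·8 = 26/3.
If Player 2 plays 3, Player 1's expected payoff is (2/3)·8 + (1/3)·6 = 22/3.
Player 2 minimizes Player 1's payoff; the smallest is 20/3, so the best response is 1.

1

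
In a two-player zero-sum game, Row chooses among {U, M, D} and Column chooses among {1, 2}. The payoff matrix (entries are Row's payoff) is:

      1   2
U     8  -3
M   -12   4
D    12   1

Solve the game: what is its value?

Row minima: U → -3, M → -12, D → 1; maximin = 1.
Column maxima: 1 → 12, 2 → 4; minimax = 4.
1 ≠ 4, so there is no saddle point; optimal play is mixed.
U is strictly dominated by D, so Row never plays it.
On the remaining 2×2 (M, D vs 1, 2):
Let Row play M with probability p. Expected payoff against 1: (-12)p + 12(1−p) = −24p + 12; against 2: 4p + 1(1−p) = 3p + 1.
Setting these equal: −24p + 12 = 3p + 1 ⇒ −27p = -11 ⇒ p = 11/27, and the value is (-24)·(11/27) + 12 = 20/9.
For Column: with q = P(1), equating M's and D's payoffs gives −16q + 4 = 11q + 1 ⇒ q = 1/9.

20/9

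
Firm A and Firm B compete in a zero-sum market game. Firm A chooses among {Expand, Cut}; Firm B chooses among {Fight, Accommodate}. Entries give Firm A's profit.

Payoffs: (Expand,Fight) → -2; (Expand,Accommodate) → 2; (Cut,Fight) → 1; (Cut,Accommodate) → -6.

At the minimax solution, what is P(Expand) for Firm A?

7/11

Row minima: Expand → -2, Cut → -6; maximin = -2.
Column maxima: Fight → 1, Accommodate → 2; minimax = 1.
-2 ≠ 1, so there is no saddle point; optimal play is mixed.
Let Firm A play Expand with probability p. Expected payoff against Fight: (-2)p + 1(1−p) = −3p + 1; against Accommodate: 2p + (-6)(1−p) = 8p − 6.
Setting these equal: −3p + 1 = 8p − 6 ⇒ −11p = -7 ⇒ p = 7/11, and the value is (-3)·(7/11) + 1 = -10/11.
For Firm B: with q = P(Fight), equating Expand's and Cut's payoffs gives −4q + 2 = 7q − 6 ⇒ q = 8/11.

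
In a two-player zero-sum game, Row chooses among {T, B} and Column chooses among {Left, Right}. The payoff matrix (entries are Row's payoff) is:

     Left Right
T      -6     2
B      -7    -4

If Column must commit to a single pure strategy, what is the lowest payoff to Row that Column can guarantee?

-6

Column maxima: Left → -6, Right → 2.
The smallest of these is -6.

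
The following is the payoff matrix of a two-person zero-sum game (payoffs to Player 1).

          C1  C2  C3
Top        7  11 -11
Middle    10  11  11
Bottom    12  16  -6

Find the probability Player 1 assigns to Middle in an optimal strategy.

Row minima: Top → -11, Middle → 10, Bottom → -6; maximin = 10.
Column maxima: C1 → 12, C2 → 16, C3 → 11; minimax = 11.
10 ≠ 11, so there is no saddle point; optimal play is mixed.
Top is strictly dominated by Bottom, so Player 1 never plays it.
C2 is strictly dominated by C1 (it gives Player 1 strictly more in every row), so Player 2 never plays it.
On the remaining 2×2 (Middle, Bottom vs C1, C3):
Let Player 1 play Middle with probability p. Expected payoff against C1: 10p + 12(1−p) = −2p + 12; against C3: 11p + (-6)(1−p) = 17p − 6.
Setting these equal: −2p + 12 = 17p − 6 ⇒ −19p = -18 ⇒ p = 18/19, and the value is (-2)·(18/19) + 12 = 192/19.
For Player 2: with q = P(C1), equating Middle's and Bottom's payoffs gives −q + 11 = 18q − 6 ⇒ q = 17/19.

18/19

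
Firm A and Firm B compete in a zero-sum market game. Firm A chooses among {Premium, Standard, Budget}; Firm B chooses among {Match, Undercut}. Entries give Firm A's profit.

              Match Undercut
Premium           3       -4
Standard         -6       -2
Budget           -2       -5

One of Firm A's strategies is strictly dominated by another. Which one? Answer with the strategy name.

Budget

Premium gives a strictly higher payoff than Budget against every column: 3 > -2, -4 > -5.
So Budget is strictly dominated and Firm A never plays it.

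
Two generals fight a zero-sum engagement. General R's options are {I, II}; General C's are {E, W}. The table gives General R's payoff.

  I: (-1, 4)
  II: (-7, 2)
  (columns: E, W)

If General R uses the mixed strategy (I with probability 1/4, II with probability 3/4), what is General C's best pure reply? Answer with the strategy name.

If General C plays E, General R's expected payoff is (1/4)·(-1) + (3/4)·(-7) = -11/2.
If General C plays W, General R's expected payoff is (1/4)·4 + (3/4)·2 = 5/2.
General C minimizes General R's payoff; the smallest is -11/2, so the best response is E.

E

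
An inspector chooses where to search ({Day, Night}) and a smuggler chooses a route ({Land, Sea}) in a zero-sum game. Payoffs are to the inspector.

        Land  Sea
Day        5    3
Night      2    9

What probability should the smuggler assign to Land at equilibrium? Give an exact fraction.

Row minima: Day → 3, Night → 2; maximin = 3.
Column maxima: Land → 5, Sea → 9; minimax = 5.
3 ≠ 5, so there is no saddle point; optimal play is mixed.
Let the inspector play Day with probability p. Expected payoff against Land: 5p + 2(1−p) = 3p + 2; against Sea: 3p + 9(1−p) = −6p + 9.
Setting these equal: 3p + 2 = −6p + 9 ⇒ 9p = 7 ⇒ p = 7/9, and the value is (3)·(7/9) + 2 = 13/3.
For the smuggler: with q = P(Land), equating Day's and Night's payoffs gives 2q + 3 = −7q + 9 ⇒ q = 2/3.

2/3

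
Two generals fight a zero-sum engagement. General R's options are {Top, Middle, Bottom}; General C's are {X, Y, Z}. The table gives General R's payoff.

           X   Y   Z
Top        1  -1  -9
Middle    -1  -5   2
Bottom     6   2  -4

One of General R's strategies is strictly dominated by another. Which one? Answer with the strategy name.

Bottom gives a strictly higher payoff than Top against every column: 6 > 1, 2 > -1, -4 > -9.
So Top is strictly dominated and General R never plays it.

Top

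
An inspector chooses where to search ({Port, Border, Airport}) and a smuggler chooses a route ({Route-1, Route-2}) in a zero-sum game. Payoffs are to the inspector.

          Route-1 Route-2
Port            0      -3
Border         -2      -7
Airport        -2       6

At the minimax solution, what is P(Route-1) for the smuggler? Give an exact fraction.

Row minima: Port → -3, Border → -7, Airport → -2; maximin = -2.
Column maxima: Route-1 → 0, Route-2 → 6; minimax = 0.
-2 ≠ 0, so there is no saddle point; optimal play is mixed.
Border is strictly dominated by Port, so the inspector never plays it.
On the remaining 2×2 (Port, Airport vs Route-1, Route-2):
Let the inspector play Port with probability p. Expected payoff against Route-1: 0p + (-2)(1−p) = 2p − 2; against Route-2: (-3)p + 6(1−p) = −9p + 6.
Setting these equal: 2p − 2 = −9p + 6 ⇒ 11p = 8 ⇒ p = 8/11, and the value is (2)·(8/11) − 2 = -6/11.
For the smuggler: with q = P(Route-1), equating Port's and Airport's payoffs gives 3q − 3 = −8q + 6 ⇒ q = 9/11.

9/11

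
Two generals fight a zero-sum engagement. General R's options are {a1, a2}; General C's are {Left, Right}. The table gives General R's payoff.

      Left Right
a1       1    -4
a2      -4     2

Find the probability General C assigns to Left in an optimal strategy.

Row minima: a1 → -4, a2 → -4; maximin = -4.
Column maxima: Left → 1, Right → 2; minimax = 1.
-4 ≠ 1, so there is no saddle point; optimal play is mixed.
Let General R play a1 with probability p. Expected payoff against Left: 1p + (-4)(1−p) = 5p − 4; against Right: (-4)p + 2(1−p) = −6p + 2.
Setting these equal: 5p − 4 = −6p + 2 ⇒ 11p = 6 ⇒ p = 6/11, and the value is (5)·(6/11) − 4 = -14/11.
For General C: with q = P(Left), equating a1's and a2's payoffs gives 5q − 4 = −6q + 2 ⇒ q = 6/11.

6/11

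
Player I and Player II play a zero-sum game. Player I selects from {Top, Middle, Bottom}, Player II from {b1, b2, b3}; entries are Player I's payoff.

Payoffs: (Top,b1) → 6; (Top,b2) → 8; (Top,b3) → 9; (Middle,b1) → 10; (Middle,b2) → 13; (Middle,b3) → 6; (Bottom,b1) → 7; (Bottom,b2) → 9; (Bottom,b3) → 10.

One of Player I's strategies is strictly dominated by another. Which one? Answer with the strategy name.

Top

Bottom gives a strictly higher payoff than Top against every column: 7 > 6, 9 > 8, 10 > 9.
So Top is strictly dominated and Player I never plays it.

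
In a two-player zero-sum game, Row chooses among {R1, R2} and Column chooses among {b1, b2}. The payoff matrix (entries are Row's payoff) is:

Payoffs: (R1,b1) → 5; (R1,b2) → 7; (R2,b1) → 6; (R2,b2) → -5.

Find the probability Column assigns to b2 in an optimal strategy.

1/13

Row minima: R1 → 5, R2 → -5; maximin = 5.
Column maxima: b1 → 6, b2 → 7; minimax = 6.
5 ≠ 6, so there is no saddle point; optimal play is mixed.
Let Row play R1 with probability p. Expected payoff against b1: 5p + 6(1−p) = −p + 6; against b2: 7p + (-5)(1−p) = 12p − 5.
Setting these equal: −p + 6 = 12p − 5 ⇒ −13p = -11 ⇒ p = 11/13, and the value is (-1)·(11/13) + 6 = 67/13.
For Column: with q = P(b1), equating R1's and R2's payoffs gives −2q + 7 = 11q − 5 ⇒ q = 12/13.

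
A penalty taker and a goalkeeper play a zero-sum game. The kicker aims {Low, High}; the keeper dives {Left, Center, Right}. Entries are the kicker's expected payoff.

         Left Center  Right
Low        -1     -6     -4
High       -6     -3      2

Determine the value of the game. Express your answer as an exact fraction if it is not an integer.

Row minima: Low → -6, High → -6; maximin = -6.
Column maxima: Left → -1, Center → -3, Right → 2; minimax = -3.
-6 ≠ -3, so there is no saddle point; optimal play is mixed.
Right is strictly dominated by Center (it gives the kicker strictly more in every row), so the keeper never plays it.
On the remaining 2×2 (Low, High vs Left, Center):
Let the kicker play Low with probability p. Expected payoff against Left: (-1)p + (-6)(1−p) = 5p − 6; against Center: (-6)p + (-3)(1−p) = −3p − 3.
Setting these equal: 5p − 6 = −3p − 3 ⇒ 8p = 3 ⇒ p = 3/8, and the value is (5)·(3/8) − 6 = -33/8.
For the keeper: with q = P(Left), equating Low's and High's payoffs gives 5q − 6 = −3q − 3 ⇒ q = 3/8.

-33/8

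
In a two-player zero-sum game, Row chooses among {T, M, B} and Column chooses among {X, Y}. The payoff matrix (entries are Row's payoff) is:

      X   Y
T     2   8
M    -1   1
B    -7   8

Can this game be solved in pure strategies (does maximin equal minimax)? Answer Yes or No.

Row minima: T → 2, M → -1, B → -7; maximin = 2.
Column maxima: X → 2, Y → 8; minimax = 2.
maximin = minimax = 2, so a saddle point exists.

Yes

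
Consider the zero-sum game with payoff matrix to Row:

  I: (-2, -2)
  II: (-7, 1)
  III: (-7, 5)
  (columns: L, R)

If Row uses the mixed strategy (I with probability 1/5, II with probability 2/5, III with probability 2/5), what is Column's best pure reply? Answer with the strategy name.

If Column plays L, Row's expected payoff is (1/5)·(-2) + (2/5)·(-7) + (2/5)·(-7) = -6.
If Column plays R, Row's expected payoff is (1/5)·(-2) + (2/5)·1 + (2/5)·5 = 2.
Column minimizes Row's payoff; the smallest is -6, so the best response is L.

L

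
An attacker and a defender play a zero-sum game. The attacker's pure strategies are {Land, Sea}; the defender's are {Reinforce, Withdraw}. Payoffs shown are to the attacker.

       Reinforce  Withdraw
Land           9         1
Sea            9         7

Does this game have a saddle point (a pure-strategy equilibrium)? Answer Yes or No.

Row minima: Land → 1, Sea → 7; maximin = 7.
Column maxima: Reinforce → 9, Withdraw → 7; minimax = 7.
maximin = minimax = 7, so a saddle point exists.

Yes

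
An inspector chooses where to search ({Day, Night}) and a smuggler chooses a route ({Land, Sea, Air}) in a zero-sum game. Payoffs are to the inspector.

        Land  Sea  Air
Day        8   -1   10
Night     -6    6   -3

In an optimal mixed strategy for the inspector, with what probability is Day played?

Row minima: Day → -1, Night → -6; maximin = -1.
Column maxima: Land → 8, Sea → 6, Air → 10; minimax = 6.
-1 ≠ 6, so there is no saddle point; optimal play is mixed.
Air is strictly dominated by Land (it gives the inspector strictly more in every row), so the smuggler never plays it.
On the remaining 2×2 (Day, Night vs Land, Sea):
Let the inspector play Day with probability p. Expected payoff against Land: 8p + (-6)(1−p) = 14p − 6; against Sea: (-1)p + 6(1−p) = −7p + 6.
Setting these equal: 14p − 6 = −7p + 6 ⇒ 21p = 12 ⇒ p = 4/7, and the value is (14)·(4/7) − 6 = 2.
For the smuggler: with q = P(Land), equating Day's and Night's payoffs gives 9q − 1 = −12q + 6 ⇒ q = 1/3.

4/7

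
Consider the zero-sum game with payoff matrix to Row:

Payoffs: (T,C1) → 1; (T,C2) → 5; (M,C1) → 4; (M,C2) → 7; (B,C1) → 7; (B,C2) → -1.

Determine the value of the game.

Row minima: T → 1, M → 4, B → -1; maximin = 4.
Column maxima: C1 → 7, C2 → 7; minimax = 7.
4 ≠ 7, so there is no saddle point; optimal play is mixed.
T is strictly dominated by M, so Row never plays it.
On the remaining 2×2 (M, B vs C1, C2):
Let Row play M with probability p. Expected payoff against C1: 4p + 7(1−p) = −3p + 7; against C2: 7p + (-1)(1−p) = 8p − 1.
Setting these equal: −3p + 7 = 8p − 1 ⇒ −11p = -8 ⇒ p = 8/11, and the value is (-3)·(8/11) + 7 = 53/11.
For Column: with q = P(C1), equating M's and B's payoffs gives −3q + 7 = 8q − 1 ⇒ q = 8/11.

53/11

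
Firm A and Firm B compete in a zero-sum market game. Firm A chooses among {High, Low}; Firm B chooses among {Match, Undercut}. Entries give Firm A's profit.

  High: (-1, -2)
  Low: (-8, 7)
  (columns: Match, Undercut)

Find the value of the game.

-23/16

Row minima: High → -2, Low → -8; maximin = -2.
Column maxima: Match → -1, Undercut → 7; minimax = -1.
-2 ≠ -1, so there is no saddle point; optimal play is mixed.
Let Firm A play High with probability p. Expected payoff against Match: (-1)p + (-8)(1−p) = 7p − 8; against Undercut: (-2)p + 7(1−p) = −9p + 7.
Setting these equal: 7p − 8 = −9p + 7 ⇒ 16p = 15 ⇒ p = 15/16, and the value is (7)·(15/16) − 8 = -23/16.
For Firm B: with q = P(Match), equating High's and Low's payoffs gives q − 2 = −15q + 7 ⇒ q = 9/16.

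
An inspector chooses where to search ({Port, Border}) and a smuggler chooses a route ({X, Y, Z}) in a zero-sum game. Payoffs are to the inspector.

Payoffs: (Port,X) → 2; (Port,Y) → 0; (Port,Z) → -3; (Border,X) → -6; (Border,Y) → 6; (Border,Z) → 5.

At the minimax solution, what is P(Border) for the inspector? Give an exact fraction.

5/16

Row minima: Port → -3, Border → -6; maximin = -3.
Column maxima: X → 2, Y → 6, Z → 5; minimax = 2.
-3 ≠ 2, so there is no saddle point; optimal play is mixed.
Y is strictly dominated by Z (it gives the inspector strictly more in every row), so the smuggler never plays it.
On the remaining 2×2 (Port, Border vs X, Z):
Let the inspector play Port with probability p. Expected payoff against X: 2p + (-6)(1−p) = 8p − 6; against Z: (-3)p + 5(1−p) = −8p + 5.
Setting these equal: 8p − 6 = −8p + 5 ⇒ 16p = 11 ⇒ p = 11/16, and the value is (8)·(11/16) − 6 = -1/2.
For the smuggler: with q = P(X), equating Port's and Border's payoffs gives 5q − 3 = −11q + 5 ⇒ q = 1/2.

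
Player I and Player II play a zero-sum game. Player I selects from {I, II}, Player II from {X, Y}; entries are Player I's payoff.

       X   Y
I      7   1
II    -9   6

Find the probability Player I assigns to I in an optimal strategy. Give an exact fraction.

5/7

Row minima: I → 1, II → -9; maximin = 1.
Column maxima: X → 7, Y → 6; minimax = 6.
1 ≠ 6, so there is no saddle point; optimal play is mixed.
Let Player I play I with probability p. Expected payoff against X: 7p + (-9)(1−p) = 16p − 9; against Y: 1p + 6(1−p) = −5p + 6.
Setting these equal: 16p − 9 = −5p + 6 ⇒ 21p = 15 ⇒ p = 5/7, and the value is (16)·(5/7) − 9 = 17/7.
For Player II: with q = P(X), equating I's and II's payoffs gives 6q + 1 = −15q + 6 ⇒ q = 5/21.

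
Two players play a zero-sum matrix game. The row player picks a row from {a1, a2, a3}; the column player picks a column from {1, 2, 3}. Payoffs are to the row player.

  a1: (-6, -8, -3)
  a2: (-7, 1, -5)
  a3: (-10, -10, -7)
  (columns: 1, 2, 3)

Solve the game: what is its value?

Row minima: a1 → -8, a2 → -7, a3 → -10; maximin = -7.
Column maxima: 1 → -6, 2 → 1, 3 → -3; minimax = -6.
-7 ≠ -6, so there is no saddle point; optimal play is mixed.
a3 is strictly dominated by a1, so the row player never plays it.
3 is strictly dominated by 1 (it gives the row player strictly more in every row), so the column player never plays it.
On the remaining 2×2 (a1, a2 vs 1, 2):
Let the row player play a1 with probability p. Expected payoff against 1: (-6)p + (-7)(1−p) = p − 7; against 2: (-8)p + 1(1−p) = −9p + 1.
Setting these equal: p − 7 = −9p + 1 ⇒ 10p = 8 ⇒ p = 4/5, and the value is (1)·(4/5) − 7 = -31/5.
For the column player: with q = P(1), equating a1's and a2's payoffs gives 2q − 8 = −8q + 1 ⇒ q = 9/10.

-31/5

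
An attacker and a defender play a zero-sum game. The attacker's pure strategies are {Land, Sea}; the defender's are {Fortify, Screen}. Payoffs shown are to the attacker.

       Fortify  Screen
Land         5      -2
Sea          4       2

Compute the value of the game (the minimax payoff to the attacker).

2

Row minima: Land → -2, Sea → 2; maximin = 2.
Column maxima: Fortify → 5, Screen → 2; minimax = 2.
Since maximin = minimax = 2, there is a saddle point and the value is 2.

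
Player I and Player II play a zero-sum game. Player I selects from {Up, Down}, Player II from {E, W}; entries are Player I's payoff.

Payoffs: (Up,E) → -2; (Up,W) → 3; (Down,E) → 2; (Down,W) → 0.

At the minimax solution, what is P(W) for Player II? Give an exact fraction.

Row minima: Up → -2, Down → 0; maximin = 0.
Column maxima: E → 2, W → 3; minimax = 2.
0 ≠ 2, so there is no saddle point; optimal play is mixed.
Let Player I play Up with probability p. Expected payoff against E: (-2)p + 2(1−p) = −4p + 2; against W: 3p + 0(1−p) = 3p.
Setting these equal: −4p + 2 = 3p ⇒ −7p = -2 ⇒ p = 2/7, and the value is (-4)·(2/7) + 2 = 6/7.
For Player II: with q = P(E), equating Up's and Down's payoffs gives −5q + 3 = 2q ⇒ q = 3/7.

4/7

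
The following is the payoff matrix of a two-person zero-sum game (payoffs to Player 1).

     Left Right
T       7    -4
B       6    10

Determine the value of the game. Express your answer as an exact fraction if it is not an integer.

Row minima: T → -4, B → 6; maximin = 6.
Column maxima: Left → 7, Right → 10; minimax = 7.
6 ≠ 7, so there is no saddle point; optimal play is mixed.
Let Player 1 play T with probability p. Expected payoff against Left: 7p + 6(1−p) = p + 6; against Right: (-4)p + 10(1−p) = −14p + 10.
Setting these equal: p + 6 = −14p + 10 ⇒ 15p = 4 ⇒ p = 4/15, and the value is (1)·(4/15) + 6 = 94/15.
For Player 2: with q = P(Left), equating T's and B's payoffs gives 11q − 4 = −4q + 10 ⇒ q = 14/15.

94/15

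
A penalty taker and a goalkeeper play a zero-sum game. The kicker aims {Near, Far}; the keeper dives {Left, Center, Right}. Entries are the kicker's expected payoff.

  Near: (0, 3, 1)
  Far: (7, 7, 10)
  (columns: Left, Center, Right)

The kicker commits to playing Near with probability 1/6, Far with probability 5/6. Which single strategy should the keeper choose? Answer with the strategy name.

Left

If the keeper plays Left, the kicker's expected payoff is (1/6)·0 + (5/6)·7 = 35/6.
If the keeper plays Center, the kicker's expected payoff is (1/6)·3 + (5/6)·7 = 19/3.
If the keeper plays Right, the kicker's expected payoff is (1/6)·1 + (5/6)·10 = 17/2.
The keeper minimizes the kicker's payoff; the smallest is 35/6, so the best response is Left.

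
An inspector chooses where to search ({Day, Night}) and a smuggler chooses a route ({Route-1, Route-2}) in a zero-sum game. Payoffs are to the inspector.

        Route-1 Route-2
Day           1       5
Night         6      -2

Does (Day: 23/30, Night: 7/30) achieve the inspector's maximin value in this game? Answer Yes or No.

Against Route-1 this mix gives (23/30)·1 + (7/30)·6 = 13/6.
Against Route-2 this mix gives (23/30)·5 + (7/30)·(-2) = 101/30.
The smuggler will play Route-1, holding the inspector to 13/6. Shifting weight toward the row that does better against Route-1 would raise this floor (the equalizing mix achieves 8/3 against both Route-1 and Route-2), so the proposed strategy is not optimal.

No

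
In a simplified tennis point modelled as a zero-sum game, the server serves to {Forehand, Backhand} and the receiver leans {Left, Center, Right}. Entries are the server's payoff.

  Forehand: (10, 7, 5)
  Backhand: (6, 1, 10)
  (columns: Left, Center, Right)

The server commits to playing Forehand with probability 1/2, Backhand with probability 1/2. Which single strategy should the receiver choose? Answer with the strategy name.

Center

If the receiver plays Left, the server's expected payoff is (1/2)·10 + (1/2)·6 = 8.
If the receiver plays Center, the server's expected payoff is (1/2)·7 + (1/2)·1 = 4.
If the receiver plays Right, the server's expected payoff is (1/2)·5 + (1/2)·10 = 15/2.
The receiver minimizes the server's payoff; the smallest is 4, so the best response is Center.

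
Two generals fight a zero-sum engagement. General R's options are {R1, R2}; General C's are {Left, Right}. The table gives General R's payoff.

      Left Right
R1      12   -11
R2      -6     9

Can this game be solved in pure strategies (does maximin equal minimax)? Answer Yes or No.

No

Row minima: R1 → -11, R2 → -6; maximin = -6.
Column maxima: Left → 12, Right → 9; minimax = 9.
-6 ≠ 9, so no pure-strategy equilibrium exists.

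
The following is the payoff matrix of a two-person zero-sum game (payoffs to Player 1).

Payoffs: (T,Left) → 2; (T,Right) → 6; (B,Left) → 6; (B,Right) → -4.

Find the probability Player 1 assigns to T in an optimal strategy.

Row minima: T → 2, B → -4; maximin = 2.
Column maxima: Left → 6, Right → 6; minimax = 6.
2 ≠ 6, so there is no saddle point; optimal play is mixed.
Let Player 1 play T with probability p. Expected payoff against Left: 2p + 6(1−p) = −4p + 6; against Right: 6p + (-4)(1−p) = 10p − 4.
Setting these equal: −4p + 6 = 10p − 4 ⇒ −14p = -10 ⇒ p = 5/7, and the value is (-4)·(5/7) + 6 = 22/7.
For Player 2: with q = P(Left), equating T's and B's payoffs gives −4q + 6 = 10q − 4 ⇒ q = 5/7.

5/7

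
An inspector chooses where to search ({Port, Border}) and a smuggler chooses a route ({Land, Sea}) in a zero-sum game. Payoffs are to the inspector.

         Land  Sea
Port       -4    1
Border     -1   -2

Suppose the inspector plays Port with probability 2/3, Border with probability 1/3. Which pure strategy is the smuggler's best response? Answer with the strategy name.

Land

If the smuggler plays Land, the inspector's expected payoff is (2/3)·(-4) + (1/3)·(-1) = -3.
If the smuggler plays Sea, the inspector's expected payoff is (2/3)·1 + (1/3)·(-2) = 0.
The smuggler minimizes the inspector's payoff; the smallest is -3, so the best response is Land.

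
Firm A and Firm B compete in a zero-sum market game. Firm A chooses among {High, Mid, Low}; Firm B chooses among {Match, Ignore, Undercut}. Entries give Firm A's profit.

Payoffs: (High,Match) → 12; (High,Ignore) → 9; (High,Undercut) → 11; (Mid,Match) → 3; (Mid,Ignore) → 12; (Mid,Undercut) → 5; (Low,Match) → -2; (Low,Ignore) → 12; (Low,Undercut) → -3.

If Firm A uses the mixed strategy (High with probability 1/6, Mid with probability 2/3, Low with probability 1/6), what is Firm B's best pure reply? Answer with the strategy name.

If Firm B plays Match, Firm A's expected payoff is (1/6)·12 + (2/3)·3 + (1/6)·(-2) = 11/3.
If Firm B plays Ignore, Firm A's expected payoff is (1/6)·9 + (2/3)·12 + (1/6)·12 = 23/2.
If Firm B plays Undercut, Firm A's expected payoff is (1/6)·11 + (2/3)·5 + (1/6)·(-3) = 14/3.
Firm B minimizes Firm A's payoff; the smallest is 11/3, so the best response is Match.

Match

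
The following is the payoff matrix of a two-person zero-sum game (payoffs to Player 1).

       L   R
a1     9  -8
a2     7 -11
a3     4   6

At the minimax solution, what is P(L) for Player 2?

14/19

Row minima: a1 → -8, a2 → -11, a3 → 4; maximin = 4.
Column maxima: L → 9, R → 6; minimax = 6.
4 ≠ 6, so there is no saddle point; optimal play is mixed.
a2 is strictly dominated by a1, so Player 1 never plays it.
On the remaining 2×2 (a1, a3 vs L, R):
Let Player 1 play a1 with probability p. Expected payoff against L: 9p + 4(1−p) = 5p + 4; against R: (-8)p + 6(1−p) = −14p + 6.
Setting these equal: 5p + 4 = −14p + 6 ⇒ 19p = 2 ⇒ p = 2/19, and the value is (5)·(2/19) + 4 = 86/19.
For Player 2: with q = P(L), equating a1's and a3's payoffs gives 17q − 8 = −2q + 6 ⇒ q = 14/19.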